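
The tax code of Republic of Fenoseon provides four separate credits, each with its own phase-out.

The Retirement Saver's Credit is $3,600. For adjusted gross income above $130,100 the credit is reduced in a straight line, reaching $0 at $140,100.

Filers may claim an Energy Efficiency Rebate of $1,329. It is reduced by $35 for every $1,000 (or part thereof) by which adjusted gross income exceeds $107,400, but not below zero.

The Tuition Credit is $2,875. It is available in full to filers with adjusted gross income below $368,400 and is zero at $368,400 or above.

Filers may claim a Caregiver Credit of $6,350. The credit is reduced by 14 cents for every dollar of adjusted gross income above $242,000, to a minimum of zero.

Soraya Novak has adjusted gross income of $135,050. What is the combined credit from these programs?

Retirement Saver's Credit: $135,050 is $4,950 into a $10,000 phase-out range, leaving 5,050/10,000 of the credit: $3,600 × 5,050/10,000 = $1,818.
Energy Efficiency Rebate: income exceeds $107,400 by $27,650, which is 28 full-or-partial $1,000 increments; reduction = 28 × $35 = $980, leaving $349.
Tuition Credit: $135,050 is below the $368,400 cutoff, so the full $2,875 applies.
Caregiver Credit: $135,050 is at or below the $242,000 threshold, so the full $6,350 applies.
Total: $1,818 + $349 + $2,875 + $6,350 = $11,392.

$11,392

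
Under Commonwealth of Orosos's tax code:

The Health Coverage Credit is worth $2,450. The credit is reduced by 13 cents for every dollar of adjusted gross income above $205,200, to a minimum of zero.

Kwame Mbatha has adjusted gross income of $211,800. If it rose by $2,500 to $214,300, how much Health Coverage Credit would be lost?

At $211,800 — 13% of the $6,600 excess over $205,200 is $858; credit = $2,450 − $858 = $1,592.
At $214,300 — 13% of the $9,100 excess over $205,200 is $1,183; credit = $2,450 − $1,183 = $1,267.
Lost: $1,592 − $1,267 = $325.

$325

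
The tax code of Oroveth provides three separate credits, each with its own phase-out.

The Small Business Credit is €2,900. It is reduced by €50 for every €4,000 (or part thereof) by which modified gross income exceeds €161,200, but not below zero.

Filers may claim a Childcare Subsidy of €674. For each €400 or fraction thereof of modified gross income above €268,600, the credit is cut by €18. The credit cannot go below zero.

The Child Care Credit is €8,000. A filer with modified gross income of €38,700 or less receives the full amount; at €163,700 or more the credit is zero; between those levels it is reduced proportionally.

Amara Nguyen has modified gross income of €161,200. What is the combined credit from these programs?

€3,734

Small Business Credit: €161,200 is at or below the €161,200 threshold, so the full €2,900 applies.
Childcare Subsidy: €161,200 is at or below the €268,600 threshold, so the full €674 applies.
Child Care Credit: €161,200 is €122,500 into a €125,000 phase-out range, leaving 2,500/125,000 of the credit: €8,000 × 2,500/125,000 = €160.
Total: €2,900 + €674 + €160 = €3,734.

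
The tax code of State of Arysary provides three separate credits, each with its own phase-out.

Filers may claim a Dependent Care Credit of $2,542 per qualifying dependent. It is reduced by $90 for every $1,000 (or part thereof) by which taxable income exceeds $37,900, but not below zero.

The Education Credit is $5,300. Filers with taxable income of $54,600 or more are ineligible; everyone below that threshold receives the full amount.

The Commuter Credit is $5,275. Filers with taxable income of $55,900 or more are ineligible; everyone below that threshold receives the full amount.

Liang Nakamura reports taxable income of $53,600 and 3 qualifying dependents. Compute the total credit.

Dependent Care Credit: base = 3 × $2,542 = $7,626. income exceeds $37,900 by $15,700, which is 16 full-or-partial $1,000 increments; reduction = 16 × $90 = $1,440, leaving $6,186.
Education Credit: $53,600 is below the $54,600 cutoff, so the full $5,300 applies.
Commuter Credit: $53,600 is below the $55,900 cutoff, so the full $5,275 applies.
Total: $6,186 + $5,300 + $5,275 = $16,761.

$16,761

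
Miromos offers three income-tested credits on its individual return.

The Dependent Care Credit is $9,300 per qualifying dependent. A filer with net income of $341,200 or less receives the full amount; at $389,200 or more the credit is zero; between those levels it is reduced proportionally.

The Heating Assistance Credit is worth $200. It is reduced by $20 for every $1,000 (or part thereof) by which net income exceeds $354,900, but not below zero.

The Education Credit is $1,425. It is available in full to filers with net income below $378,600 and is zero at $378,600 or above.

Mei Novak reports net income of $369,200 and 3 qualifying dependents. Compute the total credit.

Dependent Care Credit: base = 3 × $9,300 = $27,900. $369,200 is $28,000 into a $48,000 phase-out range, leaving 20,000/48,000 of the credit: $27,900 × 20,000/48,000 = $11,625.
Heating Assistance Credit: income exceeds $354,900 by $14,300 → 15 increments × $20 = $300 ≥ base, so the credit is $0.
Education Credit: $369,200 is below the $378,600 cutoff, so the full $1,425 applies.
Total: $11,625 + $0 + $1,425 = $13,050.

$13,050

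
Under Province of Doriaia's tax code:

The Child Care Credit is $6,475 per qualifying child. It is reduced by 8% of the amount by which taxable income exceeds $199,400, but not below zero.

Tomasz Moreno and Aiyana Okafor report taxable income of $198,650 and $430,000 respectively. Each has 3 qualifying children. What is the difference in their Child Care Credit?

$18,448

Tomasz ($198,650): Child Care Credit: base = 3 × $6,475 = $19,425. $198,650 is at or below the $199,400 threshold, so the full $19,425 applies.
Aiyana ($430,000): Child Care Credit: base = 3 × $6,475 = $19,425. 8% of the $230,600 excess over $199,400 is $18,448; credit = $19,425 − $18,448 = $977.
Difference: |$19,425 − $977| = $18,448.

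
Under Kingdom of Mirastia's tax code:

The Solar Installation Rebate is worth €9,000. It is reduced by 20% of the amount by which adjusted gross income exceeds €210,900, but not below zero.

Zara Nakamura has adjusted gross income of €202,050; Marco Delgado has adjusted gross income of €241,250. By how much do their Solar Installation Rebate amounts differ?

€6,070

Zara (€202,050): Solar Installation Rebate: €202,050 is at or below the €210,900 threshold, so the full €9,000 applies.
Marco (€241,250): Solar Installation Rebate: 20% of the €30,350 excess over €210,900 is €6,070; credit = €9,000 − €6,070 = €2,930.
Difference: |€9,000 − €2,930| = €6,070.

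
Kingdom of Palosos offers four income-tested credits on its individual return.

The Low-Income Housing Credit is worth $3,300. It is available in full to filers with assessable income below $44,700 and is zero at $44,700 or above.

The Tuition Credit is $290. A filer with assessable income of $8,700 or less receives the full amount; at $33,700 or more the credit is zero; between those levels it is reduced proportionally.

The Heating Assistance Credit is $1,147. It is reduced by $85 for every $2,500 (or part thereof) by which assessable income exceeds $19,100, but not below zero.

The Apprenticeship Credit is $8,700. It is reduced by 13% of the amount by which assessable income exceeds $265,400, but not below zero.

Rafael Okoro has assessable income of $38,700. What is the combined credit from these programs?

$12,467

Low-Income Housing Credit: $38,700 is below the $44,700 cutoff, so the full $3,300 applies.
Tuition Credit: $38,700 is at or above $33,700, so the credit is $0.
Heating Assistance Credit: income exceeds $19,100 by $19,600, which is 8 full-or-partial $2,500 increments; reduction = 8 × $85 = $680, leaving $467.
Apprenticeship Credit: $38,700 is at or below the $265,400 threshold, so the full $8,700 applies.
Total: $3,300 + $0 + $467 + $8,700 = $12,467.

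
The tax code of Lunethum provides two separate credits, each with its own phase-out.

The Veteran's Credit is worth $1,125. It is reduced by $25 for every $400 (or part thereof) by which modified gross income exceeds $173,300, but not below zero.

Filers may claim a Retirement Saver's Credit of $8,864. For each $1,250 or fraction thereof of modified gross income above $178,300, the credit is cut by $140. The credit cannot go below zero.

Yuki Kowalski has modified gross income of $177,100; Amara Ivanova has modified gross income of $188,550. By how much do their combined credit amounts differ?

$1,985

Yuki ($177,100): Veteran's Credit: income exceeds $173,300 by $3,800, which is 10 full-or-partial $400 increments; reduction = 10 × $25 = $250, leaving $875. Retirement Saver's Credit: $177,100 is at or below the $178,300 threshold, so the full $8,864 applies. total $875 + $8,864 = $9,739
Amara ($188,550): Veteran's Credit: income exceeds $173,300 by $15,250, which is 39 full-or-partial $400 increments; reduction = 39 × $25 = $975, leaving $150. Retirement Saver's Credit: income exceeds $178,300 by $10,250, which is 9 full-or-partial $1,250 increments; reduction = 9 × $140 = $1,260, leaving $7,604. total $150 + $7,604 = $7,754
Difference: |$9,739 − $7,754| = $1,985.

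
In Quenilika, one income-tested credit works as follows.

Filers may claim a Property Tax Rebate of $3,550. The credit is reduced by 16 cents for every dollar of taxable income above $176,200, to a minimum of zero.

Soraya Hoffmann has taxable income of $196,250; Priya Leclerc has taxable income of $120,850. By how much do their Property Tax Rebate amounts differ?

$3,208

Soraya ($196,250): Property Tax Rebate: 16% of the $20,050 excess over $176,200 is $3,208; credit = $3,550 − $3,208 = $342.
Priya ($120,850): Property Tax Rebate: $120,850 is at or below the $176,200 threshold, so the full $3,550 applies.
Difference: |$342 − $3,550| = $3,208.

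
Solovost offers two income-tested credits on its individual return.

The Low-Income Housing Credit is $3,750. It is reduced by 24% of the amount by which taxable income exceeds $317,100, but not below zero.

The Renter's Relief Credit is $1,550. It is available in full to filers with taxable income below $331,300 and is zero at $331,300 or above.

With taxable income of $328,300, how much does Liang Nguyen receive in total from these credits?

$2,612

Low-Income Housing Credit: 24% of the $11,200 excess over $317,100 is $2,688; credit = $3,750 − $2,688 = $1,062.
Renter's Relief Credit: $328,300 is below the $331,300 cutoff, so the full $1,550 applies.
Total: $1,062 + $1,550 = $2,612.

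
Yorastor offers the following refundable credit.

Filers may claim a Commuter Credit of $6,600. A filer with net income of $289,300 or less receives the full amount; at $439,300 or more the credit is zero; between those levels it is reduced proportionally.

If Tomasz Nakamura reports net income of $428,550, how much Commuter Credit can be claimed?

$473

Commuter Credit: $428,550 is $139,250 into a $150,000 phase-out range, leaving 10,750/150,000 of the credit: $6,600 × 10,750/150,000 = $473.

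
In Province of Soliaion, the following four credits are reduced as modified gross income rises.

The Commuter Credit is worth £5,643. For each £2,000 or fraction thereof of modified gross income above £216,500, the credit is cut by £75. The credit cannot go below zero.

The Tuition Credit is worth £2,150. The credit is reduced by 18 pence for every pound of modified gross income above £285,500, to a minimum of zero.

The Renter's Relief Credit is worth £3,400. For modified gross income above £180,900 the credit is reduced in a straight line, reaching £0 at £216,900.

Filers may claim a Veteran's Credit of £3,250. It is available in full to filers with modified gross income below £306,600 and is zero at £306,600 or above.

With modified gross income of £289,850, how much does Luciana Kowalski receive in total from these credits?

Commuter Credit: income exceeds £216,500 by £73,350, which is 37 full-or-partial £2,000 increments; reduction = 37 × £75 = £2,775, leaving £2,868.
Tuition Credit: 18% of the £4,350 excess over £285,500 is £783; credit = £2,150 − £783 = £1,367.
Renter's Relief Credit: £289,850 is at or above £216,900, so the credit is £0.
Veteran's Credit: £289,850 is below the £306,600 cutoff, so the full £3,250 applies.
Total: £2,868 + £1,367 + £0 + £3,250 = £7,485.

£7,485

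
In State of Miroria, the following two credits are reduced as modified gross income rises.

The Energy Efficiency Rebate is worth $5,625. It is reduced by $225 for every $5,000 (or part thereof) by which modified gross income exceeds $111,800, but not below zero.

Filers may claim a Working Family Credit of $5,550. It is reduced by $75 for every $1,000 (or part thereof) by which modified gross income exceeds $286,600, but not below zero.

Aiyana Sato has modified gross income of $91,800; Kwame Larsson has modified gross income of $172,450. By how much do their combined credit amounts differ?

Aiyana ($91,800): Energy Efficiency Rebate: $91,800 is at or below the $111,800 threshold, so the full $5,625 applies. Working Family Credit: $91,800 is at or below the $286,600 threshold, so the full $5,550 applies. total $5,625 + $5,550 = $11,175
Kwame ($172,450): Energy Efficiency Rebate: income exceeds $111,800 by $60,650, which is 13 full-or-partial $5,000 increments; reduction = 13 × $225 = $2,925, leaving $2,700. Working Family Credit: $172,450 is at or below the $286,600 threshold, so the full $5,550 applies. total $2,700 + $5,550 = $8,250
Difference: |$11,175 − $8,250| = $2,925.

$2,925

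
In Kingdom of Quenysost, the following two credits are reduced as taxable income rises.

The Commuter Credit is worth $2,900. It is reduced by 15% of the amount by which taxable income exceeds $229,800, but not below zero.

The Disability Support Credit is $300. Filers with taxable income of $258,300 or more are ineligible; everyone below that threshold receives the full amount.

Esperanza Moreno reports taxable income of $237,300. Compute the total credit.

Commuter Credit: 15% of the $7,500 excess over $229,800 is $1,125; credit = $2,900 − $1,125 = $1,775.
Disability Support Credit: $237,300 is below the $258,300 cutoff, so the full $300 applies.
Total: $1,775 + $300 = $2,075.

$2,075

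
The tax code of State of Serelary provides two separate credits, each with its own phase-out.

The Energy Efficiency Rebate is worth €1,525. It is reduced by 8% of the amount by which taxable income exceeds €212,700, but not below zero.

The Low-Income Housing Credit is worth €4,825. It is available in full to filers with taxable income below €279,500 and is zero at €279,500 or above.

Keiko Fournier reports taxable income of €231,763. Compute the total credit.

Energy Efficiency Rebate: 8% of the €19,063 excess over €212,700 is €1,525.04 ≥ base, so the credit is €0.
Low-Income Housing Credit: €231,763 is below the €279,500 cutoff, so the full €4,825 applies.
Total: €0 + €4,825 = €4,825.

€4,825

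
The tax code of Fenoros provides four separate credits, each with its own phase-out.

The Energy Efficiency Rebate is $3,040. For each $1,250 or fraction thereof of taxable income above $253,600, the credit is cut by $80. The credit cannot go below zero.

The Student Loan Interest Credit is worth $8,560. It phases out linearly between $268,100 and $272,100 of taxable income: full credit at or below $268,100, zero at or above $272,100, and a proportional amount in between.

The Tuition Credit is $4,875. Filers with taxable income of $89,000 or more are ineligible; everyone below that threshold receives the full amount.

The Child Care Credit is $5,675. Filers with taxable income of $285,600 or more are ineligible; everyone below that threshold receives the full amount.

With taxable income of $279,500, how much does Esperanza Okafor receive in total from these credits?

Energy Efficiency Rebate: income exceeds $253,600 by $25,900, which is 21 full-or-partial $1,250 increments; reduction = 21 × $80 = $1,680, leaving $1,360.
Student Loan Interest Credit: $279,500 is at or above $272,100, so the credit is $0.
Tuition Credit: $279,500 meets or exceeds the $89,000 cutoff, so the credit is $0.
Child Care Credit: $279,500 is below the $285,600 cutoff, so the full $5,675 applies.
Total: $1,360 + $0 + $0 + $5,675 = $7,035.

$7,035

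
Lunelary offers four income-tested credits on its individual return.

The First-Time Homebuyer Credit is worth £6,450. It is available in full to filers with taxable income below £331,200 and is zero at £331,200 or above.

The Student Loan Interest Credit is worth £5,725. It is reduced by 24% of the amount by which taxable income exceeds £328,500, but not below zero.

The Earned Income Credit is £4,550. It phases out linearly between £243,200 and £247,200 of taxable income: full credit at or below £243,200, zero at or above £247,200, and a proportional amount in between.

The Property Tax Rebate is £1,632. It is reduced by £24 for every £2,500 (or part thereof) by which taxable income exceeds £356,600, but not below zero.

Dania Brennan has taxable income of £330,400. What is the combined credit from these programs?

First-Time Homebuyer Credit: £330,400 is below the £331,200 cutoff, so the full £6,450 applies.
Student Loan Interest Credit: 24% of the £1,900 excess over £328,500 is £456; credit = £5,725 − £456 = £5,269.
Earned Income Credit: £330,400 is at or above £247,200, so the credit is £0.
Property Tax Rebate: £330,400 is at or below the £356,600 threshold, so the full £1,632 applies.
Total: £6,450 + £5,269 + £0 + £1,632 = £13,351.

£13,351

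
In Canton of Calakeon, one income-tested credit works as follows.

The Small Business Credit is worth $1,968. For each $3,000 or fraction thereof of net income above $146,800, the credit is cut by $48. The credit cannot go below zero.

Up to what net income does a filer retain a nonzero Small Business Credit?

After 40 increments the reduction is 40 × $48 = $1,920, leaving $48; one more increment wipes it out. Increment 40 ends at excess 40 × $3,000 = $120,000, so the highest qualifying income is $146,800 + $120,000 = $266,800.

$266,800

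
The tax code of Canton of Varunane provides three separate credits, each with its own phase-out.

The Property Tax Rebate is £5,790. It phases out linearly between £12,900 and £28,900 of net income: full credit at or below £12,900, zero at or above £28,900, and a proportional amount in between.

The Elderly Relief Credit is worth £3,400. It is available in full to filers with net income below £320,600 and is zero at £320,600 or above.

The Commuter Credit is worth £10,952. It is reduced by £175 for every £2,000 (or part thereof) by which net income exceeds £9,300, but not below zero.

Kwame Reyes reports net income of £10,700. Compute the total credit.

£19,967

Property Tax Rebate: £10,700 is at or below the £12,900 threshold, so the full £5,790 applies.
Elderly Relief Credit: £10,700 is below the £320,600 cutoff, so the full £3,400 applies.
Commuter Credit: income exceeds £9,300 by £1,400, which is 1 full-or-partial £2,000 increment; reduction = 1 × £175 = £175, leaving £10,777.
Total: £5,790 + £3,400 + £10,777 = £19,967.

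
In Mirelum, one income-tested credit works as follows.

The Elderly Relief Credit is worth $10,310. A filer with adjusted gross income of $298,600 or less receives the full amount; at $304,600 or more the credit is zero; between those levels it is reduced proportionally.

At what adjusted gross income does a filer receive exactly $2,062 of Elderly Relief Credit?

$2,062 is 2,062/10,310 of the full $10,310, so 8,248/10,310 of the $6,000 range has been used: income = $298,600 + $6,000 × 8,248/10,310 = $303,400.

$303,400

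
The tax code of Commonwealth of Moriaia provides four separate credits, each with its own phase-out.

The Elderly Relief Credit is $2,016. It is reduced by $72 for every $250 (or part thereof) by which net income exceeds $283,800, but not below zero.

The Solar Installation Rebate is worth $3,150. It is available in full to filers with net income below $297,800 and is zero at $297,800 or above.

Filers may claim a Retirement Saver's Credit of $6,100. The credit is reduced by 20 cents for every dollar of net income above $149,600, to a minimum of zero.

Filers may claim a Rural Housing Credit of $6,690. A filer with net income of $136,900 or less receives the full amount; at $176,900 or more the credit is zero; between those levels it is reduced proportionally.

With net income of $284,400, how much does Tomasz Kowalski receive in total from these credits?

$4,950

Elderly Relief Credit: income exceeds $283,800 by $600, which is 3 full-or-partial $250 increments; reduction = 3 × $72 = $216, leaving $1,800.
Solar Installation Rebate: $284,400 is below the $297,800 cutoff, so the full $3,150 applies.
Retirement Saver's Credit: 20% of the $134,800 excess over $149,600 is $26,960 ≥ base, so the credit is $0.
Rural Housing Credit: $284,400 is at or above $176,900, so the credit is $0.
Total: $1,800 + $3,150 + $0 + $0 = $4,950.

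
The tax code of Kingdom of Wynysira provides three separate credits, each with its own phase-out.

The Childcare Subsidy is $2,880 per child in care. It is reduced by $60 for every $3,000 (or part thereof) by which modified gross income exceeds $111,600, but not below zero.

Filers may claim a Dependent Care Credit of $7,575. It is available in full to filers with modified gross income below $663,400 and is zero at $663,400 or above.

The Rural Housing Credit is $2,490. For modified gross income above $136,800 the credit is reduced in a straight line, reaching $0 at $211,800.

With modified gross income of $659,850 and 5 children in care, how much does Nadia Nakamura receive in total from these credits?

Childcare Subsidy: base = 5 × $2,880 = $14,400. income exceeds $111,600 by $548,250, which is 183 full-or-partial $3,000 increments; reduction = 183 × $60 = $10,980, leaving $3,420.
Dependent Care Credit: $659,850 is below the $663,400 cutoff, so the full $7,575 applies.
Rural Housing Credit: $659,850 is at or above $211,800, so the credit is $0.
Total: $3,420 + $7,575 + $0 = $10,995.

$10,995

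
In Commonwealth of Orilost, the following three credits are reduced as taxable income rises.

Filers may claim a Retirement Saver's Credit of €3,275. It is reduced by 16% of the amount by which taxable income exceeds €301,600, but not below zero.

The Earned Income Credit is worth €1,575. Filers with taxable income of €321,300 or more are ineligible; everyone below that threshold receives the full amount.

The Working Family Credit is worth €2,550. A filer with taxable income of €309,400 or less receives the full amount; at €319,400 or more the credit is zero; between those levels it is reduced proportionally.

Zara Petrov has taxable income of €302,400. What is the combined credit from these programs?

Retirement Saver's Credit: 16% of the €800 excess over €301,600 is €128; credit = €3,275 − €128 = €3,147.
Earned Income Credit: €302,400 is below the €321,300 cutoff, so the full €1,575 applies.
Working Family Credit: €302,400 is at or below the €309,400 threshold, so the full €2,550 applies.
Total: €3,147 + €1,575 + €2,550 = €7,272.

€7,272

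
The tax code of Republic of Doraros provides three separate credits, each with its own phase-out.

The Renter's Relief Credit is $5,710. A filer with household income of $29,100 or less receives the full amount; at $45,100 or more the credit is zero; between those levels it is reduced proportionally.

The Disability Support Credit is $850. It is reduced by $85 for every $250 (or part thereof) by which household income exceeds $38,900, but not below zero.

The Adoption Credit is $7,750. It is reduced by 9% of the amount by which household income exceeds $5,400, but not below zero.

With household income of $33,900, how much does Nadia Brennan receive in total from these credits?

$10,032

Renter's Relief Credit: $33,900 is $4,800 into a $16,000 phase-out range, leaving 11,200/16,000 of the credit: $5,710 × 11,200/16,000 = $3,997.
Disability Support Credit: $33,900 is at or below the $38,900 threshold, so the full $850 applies.
Adoption Credit: 9% of the $28,500 excess over $5,400 is $2,565; credit = $7,750 − $2,565 = $5,185.
Total: $3,997 + $850 + $5,185 = $10,032.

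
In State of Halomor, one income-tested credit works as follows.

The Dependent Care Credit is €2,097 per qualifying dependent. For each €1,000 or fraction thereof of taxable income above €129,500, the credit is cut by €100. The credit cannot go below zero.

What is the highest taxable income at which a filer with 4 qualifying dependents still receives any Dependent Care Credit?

€212,500

Full credit = 4 × €2,097 = €8,388.
After 83 increments the reduction is 83 × €100 = €8,300, leaving €88; one more increment wipes it out. Increment 83 ends at excess 83 × €1,000 = €83,000, so the highest qualifying income is €129,500 + €83,000 = €212,500.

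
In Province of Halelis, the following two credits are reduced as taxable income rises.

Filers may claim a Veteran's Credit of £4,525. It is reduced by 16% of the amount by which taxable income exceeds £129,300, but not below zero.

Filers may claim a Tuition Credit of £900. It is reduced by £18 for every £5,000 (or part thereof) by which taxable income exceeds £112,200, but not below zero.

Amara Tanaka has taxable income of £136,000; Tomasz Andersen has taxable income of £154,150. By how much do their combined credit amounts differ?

£2,976

Amara (£136,000): Veteran's Credit: 16% of the £6,700 excess over £129,300 is £1,072; credit = £4,525 − £1,072 = £3,453. Tuition Credit: income exceeds £112,200 by £23,800, which is 5 full-or-partial £5,000 increments; reduction = 5 × £18 = £90, leaving £810. total £3,453 + £810 = £4,263
Tomasz (£154,150): Veteran's Credit: 16% of the £24,850 excess over £129,300 is £3,976; credit = £4,525 − £3,976 = £549. Tuition Credit: income exceeds £112,200 by £41,950, which is 9 full-or-partial £5,000 increments; reduction = 9 × £18 = £162, leaving £738. total £549 + £738 = £1,287
Difference: |£4,263 − £1,287| = £2,976.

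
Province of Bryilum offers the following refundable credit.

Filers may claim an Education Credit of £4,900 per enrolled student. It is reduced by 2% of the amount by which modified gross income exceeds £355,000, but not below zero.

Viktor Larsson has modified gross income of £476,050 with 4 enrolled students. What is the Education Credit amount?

Education Credit: base = 4 × £4,900 = £19,600. 2% of the £121,050 excess over £355,000 is £2,421; credit = £19,600 − £2,421 = £17,179.

£17,179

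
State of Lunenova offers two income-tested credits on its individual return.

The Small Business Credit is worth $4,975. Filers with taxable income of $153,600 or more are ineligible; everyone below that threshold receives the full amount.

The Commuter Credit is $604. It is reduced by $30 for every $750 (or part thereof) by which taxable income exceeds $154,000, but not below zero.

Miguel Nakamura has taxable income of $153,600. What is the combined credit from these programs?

$604

Small Business Credit: $153,600 meets or exceeds the $153,600 cutoff, so the credit is $0.
Commuter Credit: $153,600 is at or below the $154,000 threshold, so the full $604 applies.
Total: $0 + $604 = $604.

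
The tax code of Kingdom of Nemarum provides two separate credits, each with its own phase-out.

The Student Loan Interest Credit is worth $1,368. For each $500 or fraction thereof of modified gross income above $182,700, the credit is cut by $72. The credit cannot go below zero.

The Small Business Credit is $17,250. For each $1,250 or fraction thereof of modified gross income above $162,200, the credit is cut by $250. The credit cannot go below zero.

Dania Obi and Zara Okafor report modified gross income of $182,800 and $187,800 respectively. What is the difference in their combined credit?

$1,720

Dania ($182,800): Student Loan Interest Credit: income exceeds $182,700 by $100, which is 1 full-or-partial $500 increment; reduction = 1 × $72 = $72, leaving $1,296. Small Business Credit: income exceeds $162,200 by $20,600, which is 17 full-or-partial $1,250 increments; reduction = 17 × $250 = $4,250, leaving $13,000. total $1,296 + $13,000 = $14,296
Zara ($187,800): Student Loan Interest Credit: income exceeds $182,700 by $5,100, which is 11 full-or-partial $500 increments; reduction = 11 × $72 = $792, leaving $576. Small Business Credit: income exceeds $162,200 by $25,600, which is 21 full-or-partial $1,250 increments; reduction = 21 × $250 = $5,250, leaving $12,000. total $576 + $12,000 = $12,576
Difference: |$14,296 − $12,576| = $1,720.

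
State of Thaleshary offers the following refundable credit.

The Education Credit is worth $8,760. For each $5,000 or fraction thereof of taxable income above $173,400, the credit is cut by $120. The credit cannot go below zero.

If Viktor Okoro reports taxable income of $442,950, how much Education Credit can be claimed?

$2,280

Education Credit: income exceeds $173,400 by $269,550, which is 54 full-or-partial $5,000 increments; reduction = 54 × $120 = $6,480, leaving $2,280.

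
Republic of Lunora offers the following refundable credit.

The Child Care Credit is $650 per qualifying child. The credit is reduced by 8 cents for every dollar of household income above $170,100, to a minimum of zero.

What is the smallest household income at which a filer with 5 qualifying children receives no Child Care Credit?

$210,725

Full credit = 5 × $650 = $3,250.
The credit falls by 8% of each dollar above $170,100, so it reaches zero when the excess is $3,250 / 8% = $40,625: income = $170,100 + $40,625 = $210,725.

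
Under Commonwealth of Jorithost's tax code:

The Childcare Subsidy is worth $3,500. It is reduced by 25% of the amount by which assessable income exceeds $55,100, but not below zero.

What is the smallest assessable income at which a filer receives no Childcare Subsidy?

$69,100

The credit falls by 25% of each dollar above $55,100, so it reaches zero when the excess is $3,500 / 25% = $14,000: income = $55,100 + $14,000 = $69,100.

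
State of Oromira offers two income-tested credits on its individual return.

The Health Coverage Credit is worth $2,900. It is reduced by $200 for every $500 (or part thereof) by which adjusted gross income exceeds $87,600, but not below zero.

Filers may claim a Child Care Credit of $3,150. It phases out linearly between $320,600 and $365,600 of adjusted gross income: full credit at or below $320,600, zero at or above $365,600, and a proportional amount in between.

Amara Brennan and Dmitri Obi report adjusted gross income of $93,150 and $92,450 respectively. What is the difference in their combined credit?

$400

Amara ($93,150): Health Coverage Credit: income exceeds $87,600 by $5,550, which is 12 full-or-partial $500 increments; reduction = 12 × $200 = $2,400, leaving $500. Child Care Credit: $93,150 is at or below the $320,600 threshold, so the full $3,150 applies. total $500 + $3,150 = $3,650
Dmitri ($92,450): Health Coverage Credit: income exceeds $87,600 by $4,850, which is 10 full-or-partial $500 increments; reduction = 10 × $200 = $2,000, leaving $900. Child Care Credit: $92,450 is at or below the $320,600 threshold, so the full $3,150 applies. total $900 + $3,150 = $4,050
Difference: |$3,650 − $4,050| = $400.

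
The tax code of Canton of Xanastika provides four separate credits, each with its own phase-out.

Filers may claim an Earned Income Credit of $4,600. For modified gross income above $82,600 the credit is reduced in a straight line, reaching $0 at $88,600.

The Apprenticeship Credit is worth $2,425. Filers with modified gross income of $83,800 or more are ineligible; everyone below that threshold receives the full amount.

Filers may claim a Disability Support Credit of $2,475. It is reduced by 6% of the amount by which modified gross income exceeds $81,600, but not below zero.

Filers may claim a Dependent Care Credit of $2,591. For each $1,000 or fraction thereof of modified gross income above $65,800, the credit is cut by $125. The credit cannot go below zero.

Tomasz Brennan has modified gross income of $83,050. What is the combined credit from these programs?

$9,409

Earned Income Credit: $83,050 is $450 into a $6,000 phase-out range, leaving 5,550/6,000 of the credit: $4,600 × 5,550/6,000 = $4,255.
Apprenticeship Credit: $83,050 is below the $83,800 cutoff, so the full $2,425 applies.
Disability Support Credit: 6% of the $1,450 excess over $81,600 is $87; credit = $2,475 − $87 = $2,388.
Dependent Care Credit: income exceeds $65,800 by $17,250, which is 18 full-or-partial $1,000 increments; reduction = 18 × $125 = $2,250, leaving $341.
Total: $4,255 + $2,425 + $2,388 + $341 = $9,409.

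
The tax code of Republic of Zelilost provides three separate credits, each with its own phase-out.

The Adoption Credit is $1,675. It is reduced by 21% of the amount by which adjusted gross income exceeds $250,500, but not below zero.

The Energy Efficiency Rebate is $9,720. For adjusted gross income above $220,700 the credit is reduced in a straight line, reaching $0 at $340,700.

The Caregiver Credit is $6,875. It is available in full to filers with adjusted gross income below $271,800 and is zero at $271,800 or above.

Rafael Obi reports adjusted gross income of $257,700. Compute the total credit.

Adoption Credit: 21% of the $7,200 excess over $250,500 is $1,512; credit = $1,675 − $1,512 = $163.
Energy Efficiency Rebate: $257,700 is $37,000 into a $120,000 phase-out range, leaving 83,000/120,000 of the credit: $9,720 × 83,000/120,000 = $6,723.
Caregiver Credit: $257,700 is below the $271,800 cutoff, so the full $6,875 applies.
Total: $163 + $6,723 + $6,875 = $13,761.

$13,761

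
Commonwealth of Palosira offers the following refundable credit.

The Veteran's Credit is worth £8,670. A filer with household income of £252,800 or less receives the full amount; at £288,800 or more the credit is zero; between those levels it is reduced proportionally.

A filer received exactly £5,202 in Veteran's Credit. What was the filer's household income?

£5,202 is 5,202/8,670 of the full £8,670, so 3,468/8,670 of the £36,000 range has been used: income = £252,800 + £36,000 × 3,468/8,670 = £267,200.

£267,200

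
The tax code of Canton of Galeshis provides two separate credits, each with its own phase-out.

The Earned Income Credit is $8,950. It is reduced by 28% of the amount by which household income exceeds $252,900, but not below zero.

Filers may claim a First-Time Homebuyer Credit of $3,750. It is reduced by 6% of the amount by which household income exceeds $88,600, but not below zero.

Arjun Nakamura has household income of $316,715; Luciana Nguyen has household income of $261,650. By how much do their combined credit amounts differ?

$6,500

Arjun ($316,715): Earned Income Credit: 28% of the $63,815 excess over $252,900 is $17,868.20 ≥ base, so the credit is $0. First-Time Homebuyer Credit: 6% of the $228,115 excess over $88,600 is $13,686.90 ≥ base, so the credit is $0. total $0 + $0 = $0
Luciana ($261,650): Earned Income Credit: 28% of the $8,750 excess over $252,900 is $2,450; credit = $8,950 − $2,450 = $6,500. First-Time Homebuyer Credit: 6% of the $173,050 excess over $88,600 is $10,383 ≥ base, so the credit is $0. total $6,500 + $0 = $6,500
Difference: |$0 − $6,500| = $6,500.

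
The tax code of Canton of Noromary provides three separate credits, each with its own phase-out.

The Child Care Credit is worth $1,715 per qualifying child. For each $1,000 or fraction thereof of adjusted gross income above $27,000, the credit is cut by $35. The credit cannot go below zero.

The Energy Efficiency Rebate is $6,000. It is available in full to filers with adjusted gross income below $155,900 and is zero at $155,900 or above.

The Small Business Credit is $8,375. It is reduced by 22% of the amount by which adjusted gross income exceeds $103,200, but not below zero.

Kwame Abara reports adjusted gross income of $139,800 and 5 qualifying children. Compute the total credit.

$10,943

Child Care Credit: base = 5 × $1,715 = $8,575. income exceeds $27,000 by $112,800, which is 113 full-or-partial $1,000 increments; reduction = 113 × $35 = $3,955, leaving $4,620.
Energy Efficiency Rebate: $139,800 is below the $155,900 cutoff, so the full $6,000 applies.
Small Business Credit: 22% of the $36,600 excess over $103,200 is $8,052; credit = $8,375 − $8,052 = $323.
Total: $4,620 + $6,000 + $323 = $10,943.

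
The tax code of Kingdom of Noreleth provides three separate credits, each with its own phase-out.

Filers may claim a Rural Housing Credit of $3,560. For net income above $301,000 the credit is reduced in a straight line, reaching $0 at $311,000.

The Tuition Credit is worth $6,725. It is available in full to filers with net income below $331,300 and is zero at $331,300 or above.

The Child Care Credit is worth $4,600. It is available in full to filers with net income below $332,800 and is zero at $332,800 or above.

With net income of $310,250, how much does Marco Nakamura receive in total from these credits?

Rural Housing Credit: $310,250 is $9,250 into a $10,000 phase-out range, leaving 750/10,000 of the credit: $3,560 × 750/10,000 = $267.
Tuition Credit: $310,250 is below the $331,300 cutoff, so the full $6,725 applies.
Child Care Credit: $310,250 is below the $332,800 cutoff, so the full $4,600 applies.
Total: $267 + $6,725 + $4,600 = $11,592.

$11,592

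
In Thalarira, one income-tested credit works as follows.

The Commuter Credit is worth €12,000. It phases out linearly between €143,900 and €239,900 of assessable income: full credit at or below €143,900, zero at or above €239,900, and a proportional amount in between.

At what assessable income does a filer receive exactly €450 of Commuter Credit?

€450 is 450/12,000 of the full €12,000, so 11,550/12,000 of the €96,000 range has been used: income = €143,900 + €96,000 × 11,550/12,000 = €236,300.

€236,300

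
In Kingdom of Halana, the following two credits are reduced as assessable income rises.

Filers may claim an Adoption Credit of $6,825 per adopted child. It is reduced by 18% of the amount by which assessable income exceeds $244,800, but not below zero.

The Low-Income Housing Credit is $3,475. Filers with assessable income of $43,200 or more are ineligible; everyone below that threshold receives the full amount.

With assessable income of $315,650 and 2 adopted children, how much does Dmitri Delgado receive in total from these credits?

$897

Adoption Credit: base = 2 × $6,825 = $13,650. 18% of the $70,850 excess over $244,800 is $12,753; credit = $13,650 − $12,753 = $897.
Low-Income Housing Credit: $315,650 meets or exceeds the $43,200 cutoff, so the credit is $0.
Total: $897 + $0 = $897.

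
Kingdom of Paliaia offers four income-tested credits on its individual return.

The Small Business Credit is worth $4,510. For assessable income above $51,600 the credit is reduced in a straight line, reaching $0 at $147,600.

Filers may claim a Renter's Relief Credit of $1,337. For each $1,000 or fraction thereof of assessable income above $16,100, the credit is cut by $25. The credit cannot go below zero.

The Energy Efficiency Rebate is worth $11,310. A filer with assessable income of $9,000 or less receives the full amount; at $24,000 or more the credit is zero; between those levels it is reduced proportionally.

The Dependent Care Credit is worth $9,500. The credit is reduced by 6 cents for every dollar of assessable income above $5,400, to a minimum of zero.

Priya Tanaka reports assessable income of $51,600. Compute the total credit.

$11,675

Small Business Credit: $51,600 is at or below the $51,600 threshold, so the full $4,510 applies.
Renter's Relief Credit: income exceeds $16,100 by $35,500, which is 36 full-or-partial $1,000 increments; reduction = 36 × $25 = $900, leaving $437.
Energy Efficiency Rebate: $51,600 is at or above $24,000, so the credit is $0.
Dependent Care Credit: 6% of the $46,200 excess over $5,400 is $2,772; credit = $9,500 − $2,772 = $6,728.
Total: $4,510 + $437 + $0 + $6,728 = $11,675.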